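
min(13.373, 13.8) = 13.373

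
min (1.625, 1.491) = 1.491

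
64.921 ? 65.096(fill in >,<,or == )<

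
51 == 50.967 False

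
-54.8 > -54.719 False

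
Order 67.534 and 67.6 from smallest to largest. 67.534, 67.6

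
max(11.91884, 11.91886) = 11.91886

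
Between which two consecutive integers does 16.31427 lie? 16 and 17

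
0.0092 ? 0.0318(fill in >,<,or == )<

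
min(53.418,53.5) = 53.418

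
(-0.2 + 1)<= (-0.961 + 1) False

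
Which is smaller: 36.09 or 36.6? 36.09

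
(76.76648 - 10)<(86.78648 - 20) True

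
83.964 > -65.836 True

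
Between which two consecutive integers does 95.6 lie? 95 and 96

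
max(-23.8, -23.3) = -23.3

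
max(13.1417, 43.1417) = 43.1417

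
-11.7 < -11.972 False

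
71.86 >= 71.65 True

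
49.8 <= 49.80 True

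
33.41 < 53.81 True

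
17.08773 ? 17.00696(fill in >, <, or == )>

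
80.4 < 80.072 False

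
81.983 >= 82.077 False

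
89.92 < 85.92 False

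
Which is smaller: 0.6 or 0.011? 0.011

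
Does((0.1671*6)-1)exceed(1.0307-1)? No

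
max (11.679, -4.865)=11.679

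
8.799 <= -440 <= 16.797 False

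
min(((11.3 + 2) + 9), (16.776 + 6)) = 22.3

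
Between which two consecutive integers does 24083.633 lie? 24083 and 24084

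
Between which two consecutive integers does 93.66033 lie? 93 and 94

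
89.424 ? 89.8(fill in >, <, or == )<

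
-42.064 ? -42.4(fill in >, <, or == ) >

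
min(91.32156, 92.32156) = 91.32156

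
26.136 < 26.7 True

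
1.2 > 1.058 True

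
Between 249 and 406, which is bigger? 406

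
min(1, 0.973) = 0.973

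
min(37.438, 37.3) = 37.3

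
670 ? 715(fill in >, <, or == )<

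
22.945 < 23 True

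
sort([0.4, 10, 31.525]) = [0.4, 10, 31.525]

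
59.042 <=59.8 True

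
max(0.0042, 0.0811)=0.0811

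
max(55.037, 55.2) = 55.2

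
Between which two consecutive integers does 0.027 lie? 0 and 1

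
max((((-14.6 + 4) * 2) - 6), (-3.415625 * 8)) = -27.2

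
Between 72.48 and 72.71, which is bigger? 72.71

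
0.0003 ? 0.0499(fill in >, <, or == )<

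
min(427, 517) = 427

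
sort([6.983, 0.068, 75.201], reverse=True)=[75.201, 6.983, 0.068]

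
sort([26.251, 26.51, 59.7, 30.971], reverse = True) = [59.7, 30.971, 26.51, 26.251]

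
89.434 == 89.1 False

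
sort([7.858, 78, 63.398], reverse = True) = [78, 63.398, 7.858]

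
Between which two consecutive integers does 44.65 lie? 44 and 45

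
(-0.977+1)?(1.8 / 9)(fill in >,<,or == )<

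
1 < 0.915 False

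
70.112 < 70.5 True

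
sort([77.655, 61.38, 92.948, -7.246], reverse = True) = [92.948, 77.655, 61.38, -7.246]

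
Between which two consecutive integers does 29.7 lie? 29 and 30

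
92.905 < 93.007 True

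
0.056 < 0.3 True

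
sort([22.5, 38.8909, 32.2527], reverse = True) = [38.8909, 32.2527, 22.5]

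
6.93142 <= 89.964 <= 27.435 False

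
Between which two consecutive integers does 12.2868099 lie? 12 and 13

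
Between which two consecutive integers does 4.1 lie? 4 and 5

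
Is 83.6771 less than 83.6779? Yes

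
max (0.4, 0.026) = 0.4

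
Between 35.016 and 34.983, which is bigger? 35.016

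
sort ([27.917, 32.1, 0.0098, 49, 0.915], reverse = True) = [49, 32.1, 27.917, 0.915, 0.0098]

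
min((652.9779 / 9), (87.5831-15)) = 72.5531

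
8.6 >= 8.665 False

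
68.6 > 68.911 False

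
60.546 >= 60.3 True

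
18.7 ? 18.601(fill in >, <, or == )>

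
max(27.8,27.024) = 27.8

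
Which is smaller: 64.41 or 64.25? 64.25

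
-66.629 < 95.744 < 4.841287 False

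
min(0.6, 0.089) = 0.089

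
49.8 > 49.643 True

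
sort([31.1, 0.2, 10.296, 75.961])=[0.2, 10.296, 31.1, 75.961]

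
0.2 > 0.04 True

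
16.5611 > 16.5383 True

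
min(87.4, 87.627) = 87.4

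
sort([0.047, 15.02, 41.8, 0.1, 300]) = [0.047, 0.1, 15.02, 41.8, 300]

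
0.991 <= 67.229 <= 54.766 False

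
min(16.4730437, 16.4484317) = 16.4484317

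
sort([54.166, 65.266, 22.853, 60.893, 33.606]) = [22.853, 33.606, 54.166, 60.893, 65.266]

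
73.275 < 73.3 True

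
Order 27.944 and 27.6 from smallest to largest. 27.6, 27.944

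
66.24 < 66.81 True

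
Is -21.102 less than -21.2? No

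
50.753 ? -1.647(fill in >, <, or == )>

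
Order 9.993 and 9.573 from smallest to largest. 9.573, 9.993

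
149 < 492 True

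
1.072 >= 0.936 True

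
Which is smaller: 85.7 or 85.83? 85.7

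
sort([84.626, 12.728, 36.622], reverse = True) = [84.626, 36.622, 12.728]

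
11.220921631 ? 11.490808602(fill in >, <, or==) <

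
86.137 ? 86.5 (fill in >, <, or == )<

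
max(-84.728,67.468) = 67.468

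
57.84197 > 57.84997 False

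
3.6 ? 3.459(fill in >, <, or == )>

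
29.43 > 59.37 False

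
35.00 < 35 False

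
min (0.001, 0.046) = 0.001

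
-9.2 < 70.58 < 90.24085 True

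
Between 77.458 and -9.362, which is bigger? 77.458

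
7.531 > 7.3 True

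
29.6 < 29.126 False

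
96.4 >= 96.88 False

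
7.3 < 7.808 True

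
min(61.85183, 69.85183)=61.85183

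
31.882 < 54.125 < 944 True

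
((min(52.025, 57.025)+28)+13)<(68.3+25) True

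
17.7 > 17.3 True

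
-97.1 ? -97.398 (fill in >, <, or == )>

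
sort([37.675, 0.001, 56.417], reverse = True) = [56.417, 37.675, 0.001]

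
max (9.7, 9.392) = 9.7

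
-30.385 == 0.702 False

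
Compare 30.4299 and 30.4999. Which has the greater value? 30.4999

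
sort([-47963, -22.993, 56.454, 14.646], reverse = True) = [56.454, 14.646, -22.993, -47963]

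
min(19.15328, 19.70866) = 19.15328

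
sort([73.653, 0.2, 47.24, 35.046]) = [0.2, 35.046, 47.24, 73.653]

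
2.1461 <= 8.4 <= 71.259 True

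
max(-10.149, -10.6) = -10.149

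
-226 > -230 True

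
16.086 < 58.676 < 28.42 False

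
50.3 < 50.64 True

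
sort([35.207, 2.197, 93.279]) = [2.197, 35.207, 93.279]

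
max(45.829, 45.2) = 45.829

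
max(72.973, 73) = 73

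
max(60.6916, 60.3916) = 60.6916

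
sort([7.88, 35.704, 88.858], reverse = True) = [88.858, 35.704, 7.88]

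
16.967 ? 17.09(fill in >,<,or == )<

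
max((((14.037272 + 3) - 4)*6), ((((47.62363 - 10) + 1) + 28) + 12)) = 78.62363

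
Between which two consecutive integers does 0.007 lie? 0 and 1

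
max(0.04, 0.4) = 0.4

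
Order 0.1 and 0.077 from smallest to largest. 0.077, 0.1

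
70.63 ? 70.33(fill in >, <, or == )>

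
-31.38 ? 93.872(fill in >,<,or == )<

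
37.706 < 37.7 False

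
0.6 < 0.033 False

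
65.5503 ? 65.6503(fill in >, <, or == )<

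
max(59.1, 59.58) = 59.58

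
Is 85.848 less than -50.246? No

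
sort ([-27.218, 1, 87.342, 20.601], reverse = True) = [87.342, 20.601, 1, -27.218]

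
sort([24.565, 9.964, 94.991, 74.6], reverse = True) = [94.991, 74.6, 24.565, 9.964]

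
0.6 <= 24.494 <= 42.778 True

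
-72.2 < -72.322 False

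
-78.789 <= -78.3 True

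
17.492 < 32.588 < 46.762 True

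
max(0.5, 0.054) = 0.5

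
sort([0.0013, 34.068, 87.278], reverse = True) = [87.278, 34.068, 0.0013]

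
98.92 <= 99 True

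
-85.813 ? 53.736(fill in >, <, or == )<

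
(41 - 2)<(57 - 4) True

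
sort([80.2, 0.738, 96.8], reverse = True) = [96.8, 80.2, 0.738]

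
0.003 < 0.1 True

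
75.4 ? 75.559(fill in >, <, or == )<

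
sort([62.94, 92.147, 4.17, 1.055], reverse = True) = [92.147, 62.94, 4.17, 1.055]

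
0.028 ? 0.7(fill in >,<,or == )<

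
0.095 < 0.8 True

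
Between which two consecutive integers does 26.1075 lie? 26 and 27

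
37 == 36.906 False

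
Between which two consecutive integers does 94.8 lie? 94 and 95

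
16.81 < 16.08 False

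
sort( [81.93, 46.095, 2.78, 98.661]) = [2.78, 46.095, 81.93, 98.661]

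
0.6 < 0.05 False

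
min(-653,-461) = -653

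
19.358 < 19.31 False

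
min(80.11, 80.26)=80.11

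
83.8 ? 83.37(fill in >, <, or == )>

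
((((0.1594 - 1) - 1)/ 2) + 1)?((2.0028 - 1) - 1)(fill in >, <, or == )>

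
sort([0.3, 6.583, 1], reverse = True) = [6.583, 1, 0.3]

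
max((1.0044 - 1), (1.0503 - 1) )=0.0503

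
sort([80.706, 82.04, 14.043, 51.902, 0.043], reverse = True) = [82.04, 80.706, 51.902, 14.043, 0.043]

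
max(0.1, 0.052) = 0.1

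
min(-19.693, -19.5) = -19.693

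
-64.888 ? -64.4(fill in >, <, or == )<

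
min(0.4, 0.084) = 0.084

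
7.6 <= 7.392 False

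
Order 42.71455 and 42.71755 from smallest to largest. 42.71455, 42.71755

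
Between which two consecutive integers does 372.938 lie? 372 and 373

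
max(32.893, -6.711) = 32.893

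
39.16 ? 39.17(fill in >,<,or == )<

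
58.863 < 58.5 False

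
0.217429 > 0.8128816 False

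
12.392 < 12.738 True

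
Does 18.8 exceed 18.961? No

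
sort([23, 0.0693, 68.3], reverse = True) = [68.3, 23, 0.0693]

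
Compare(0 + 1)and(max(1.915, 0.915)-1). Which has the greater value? (0 + 1)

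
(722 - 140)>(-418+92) True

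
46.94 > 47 False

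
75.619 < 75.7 True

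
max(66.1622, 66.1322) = 66.1622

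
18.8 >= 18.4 True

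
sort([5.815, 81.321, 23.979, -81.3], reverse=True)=[81.321, 23.979, 5.815, -81.3]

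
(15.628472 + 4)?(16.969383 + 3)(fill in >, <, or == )<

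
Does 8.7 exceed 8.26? Yes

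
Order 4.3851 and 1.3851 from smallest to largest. 1.3851, 4.3851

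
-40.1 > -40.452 True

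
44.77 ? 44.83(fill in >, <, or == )<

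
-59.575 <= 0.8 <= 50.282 True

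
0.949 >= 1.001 False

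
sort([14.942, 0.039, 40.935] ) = [0.039, 14.942, 40.935]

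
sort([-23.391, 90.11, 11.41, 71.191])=[-23.391, 11.41, 71.191, 90.11]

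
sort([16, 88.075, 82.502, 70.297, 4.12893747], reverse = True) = [88.075, 82.502, 70.297, 16, 4.12893747]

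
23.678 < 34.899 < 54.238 True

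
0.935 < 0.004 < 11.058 False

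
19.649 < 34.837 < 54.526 True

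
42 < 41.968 False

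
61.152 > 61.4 False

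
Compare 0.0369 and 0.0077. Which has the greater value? 0.0369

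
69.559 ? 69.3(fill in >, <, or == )>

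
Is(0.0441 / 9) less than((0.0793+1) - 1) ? Yes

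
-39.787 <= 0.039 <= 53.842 True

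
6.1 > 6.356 False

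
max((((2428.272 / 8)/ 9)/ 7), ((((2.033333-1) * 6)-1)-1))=4.818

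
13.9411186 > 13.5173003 True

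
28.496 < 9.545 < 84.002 False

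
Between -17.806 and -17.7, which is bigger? -17.7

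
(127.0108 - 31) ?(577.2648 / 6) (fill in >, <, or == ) <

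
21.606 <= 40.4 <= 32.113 False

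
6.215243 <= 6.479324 True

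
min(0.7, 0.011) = 0.011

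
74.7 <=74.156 False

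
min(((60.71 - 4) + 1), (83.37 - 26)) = 57.37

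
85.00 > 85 False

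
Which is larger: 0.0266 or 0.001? 0.0266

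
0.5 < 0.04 False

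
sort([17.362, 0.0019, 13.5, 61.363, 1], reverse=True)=[61.363, 17.362, 13.5, 1, 0.0019]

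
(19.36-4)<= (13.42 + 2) True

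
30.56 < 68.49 True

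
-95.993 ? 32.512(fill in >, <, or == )<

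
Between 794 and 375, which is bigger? 794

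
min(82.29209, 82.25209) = 82.25209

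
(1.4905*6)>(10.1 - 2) True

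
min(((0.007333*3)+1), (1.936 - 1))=0.936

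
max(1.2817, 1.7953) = 1.7953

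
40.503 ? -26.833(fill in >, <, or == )>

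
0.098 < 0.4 True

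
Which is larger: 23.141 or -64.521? 23.141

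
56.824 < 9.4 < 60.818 False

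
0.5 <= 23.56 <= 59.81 True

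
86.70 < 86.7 False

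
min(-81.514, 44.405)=-81.514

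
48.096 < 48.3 True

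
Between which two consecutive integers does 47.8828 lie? 47 and 48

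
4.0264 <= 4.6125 True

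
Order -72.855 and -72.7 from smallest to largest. -72.855, -72.7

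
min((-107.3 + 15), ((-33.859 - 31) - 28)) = -92.859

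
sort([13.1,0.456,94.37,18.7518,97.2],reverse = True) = [97.2,94.37,18.7518,13.1,0.456]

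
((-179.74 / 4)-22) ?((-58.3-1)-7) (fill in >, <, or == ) <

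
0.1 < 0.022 False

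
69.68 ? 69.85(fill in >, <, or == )<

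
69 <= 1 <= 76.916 False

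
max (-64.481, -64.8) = -64.481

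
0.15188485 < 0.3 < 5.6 True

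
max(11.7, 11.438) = 11.7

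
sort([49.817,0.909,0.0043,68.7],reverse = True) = [68.7,49.817,0.909,0.0043]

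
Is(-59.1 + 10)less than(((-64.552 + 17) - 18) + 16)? No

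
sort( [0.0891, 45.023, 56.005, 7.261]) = [0.0891, 7.261, 45.023, 56.005]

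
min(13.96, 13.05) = 13.05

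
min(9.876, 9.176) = 9.176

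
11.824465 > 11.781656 True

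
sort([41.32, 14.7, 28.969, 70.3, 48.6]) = [14.7, 28.969, 41.32, 48.6, 70.3]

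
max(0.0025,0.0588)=0.0588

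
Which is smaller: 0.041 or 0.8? 0.041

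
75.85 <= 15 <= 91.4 False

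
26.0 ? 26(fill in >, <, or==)==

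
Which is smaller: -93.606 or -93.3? -93.606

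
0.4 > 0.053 True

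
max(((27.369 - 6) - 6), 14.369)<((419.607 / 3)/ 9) True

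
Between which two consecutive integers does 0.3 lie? 0 and 1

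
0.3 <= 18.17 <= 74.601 True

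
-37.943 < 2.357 True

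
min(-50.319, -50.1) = -50.319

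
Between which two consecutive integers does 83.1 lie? 83 and 84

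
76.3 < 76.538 True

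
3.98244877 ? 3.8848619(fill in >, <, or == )>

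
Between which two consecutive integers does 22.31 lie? 22 and 23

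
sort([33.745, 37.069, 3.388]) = [3.388, 33.745, 37.069]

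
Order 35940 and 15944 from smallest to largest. 15944, 35940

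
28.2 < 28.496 True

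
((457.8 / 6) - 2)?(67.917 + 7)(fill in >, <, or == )<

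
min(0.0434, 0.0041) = 0.0041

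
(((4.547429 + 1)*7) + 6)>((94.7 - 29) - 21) True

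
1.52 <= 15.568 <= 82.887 True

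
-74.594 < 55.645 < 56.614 True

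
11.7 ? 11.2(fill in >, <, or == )>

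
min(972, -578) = -578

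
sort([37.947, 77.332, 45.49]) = [37.947, 45.49, 77.332]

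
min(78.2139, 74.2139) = 74.2139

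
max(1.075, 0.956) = 1.075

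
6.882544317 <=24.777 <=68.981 True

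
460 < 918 True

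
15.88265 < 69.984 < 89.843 True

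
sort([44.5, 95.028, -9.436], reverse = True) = [95.028, 44.5, -9.436]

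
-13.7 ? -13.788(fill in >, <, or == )>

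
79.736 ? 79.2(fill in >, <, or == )>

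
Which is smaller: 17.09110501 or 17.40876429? 17.09110501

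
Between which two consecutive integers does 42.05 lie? 42 and 43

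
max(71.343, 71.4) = 71.4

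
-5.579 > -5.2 False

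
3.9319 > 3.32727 True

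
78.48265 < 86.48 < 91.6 True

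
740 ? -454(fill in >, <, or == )>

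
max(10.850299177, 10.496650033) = 10.850299177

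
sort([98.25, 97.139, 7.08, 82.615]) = [7.08, 82.615, 97.139, 98.25]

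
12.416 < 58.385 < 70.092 True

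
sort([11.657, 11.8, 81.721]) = [11.657, 11.8, 81.721]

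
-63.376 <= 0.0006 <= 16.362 True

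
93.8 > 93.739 True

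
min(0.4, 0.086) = 0.086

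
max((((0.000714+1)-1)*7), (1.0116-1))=0.0116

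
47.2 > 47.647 False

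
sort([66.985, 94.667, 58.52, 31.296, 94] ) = [31.296, 58.52, 66.985, 94, 94.667]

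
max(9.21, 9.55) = 9.55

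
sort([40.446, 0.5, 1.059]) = [0.5, 1.059, 40.446]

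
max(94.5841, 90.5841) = 94.5841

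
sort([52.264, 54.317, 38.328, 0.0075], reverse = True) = [54.317, 52.264, 38.328, 0.0075]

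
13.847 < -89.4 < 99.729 False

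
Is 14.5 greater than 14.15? Yes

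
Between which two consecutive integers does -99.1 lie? -100 and -99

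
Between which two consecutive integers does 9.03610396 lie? 9 and 10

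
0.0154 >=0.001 True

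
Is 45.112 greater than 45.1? Yes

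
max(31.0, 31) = 31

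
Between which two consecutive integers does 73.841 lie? 73 and 74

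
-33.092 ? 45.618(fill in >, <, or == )<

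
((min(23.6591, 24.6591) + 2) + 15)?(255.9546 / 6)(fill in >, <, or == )<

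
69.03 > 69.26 False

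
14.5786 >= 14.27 True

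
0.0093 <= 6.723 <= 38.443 True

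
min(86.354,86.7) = 86.354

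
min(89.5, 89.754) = 89.5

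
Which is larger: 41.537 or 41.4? 41.537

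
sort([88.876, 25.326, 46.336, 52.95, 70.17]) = [25.326, 46.336, 52.95, 70.17, 88.876]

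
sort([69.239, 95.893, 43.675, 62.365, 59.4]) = [43.675, 59.4, 62.365, 69.239, 95.893]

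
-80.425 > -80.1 False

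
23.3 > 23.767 False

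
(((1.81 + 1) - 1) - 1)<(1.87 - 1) True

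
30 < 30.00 False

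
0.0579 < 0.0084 False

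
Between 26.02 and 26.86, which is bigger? 26.86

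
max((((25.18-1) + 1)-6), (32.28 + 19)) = 51.28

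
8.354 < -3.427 False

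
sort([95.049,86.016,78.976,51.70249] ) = [51.70249,78.976,86.016,95.049]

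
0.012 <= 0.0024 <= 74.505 False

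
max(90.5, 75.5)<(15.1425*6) True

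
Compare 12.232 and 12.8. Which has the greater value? 12.8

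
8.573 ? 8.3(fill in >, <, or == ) >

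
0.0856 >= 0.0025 True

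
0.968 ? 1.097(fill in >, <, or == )<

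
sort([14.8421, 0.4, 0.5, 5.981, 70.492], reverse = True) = [70.492, 14.8421, 5.981, 0.5, 0.4]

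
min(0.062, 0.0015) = 0.0015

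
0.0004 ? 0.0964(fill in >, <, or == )<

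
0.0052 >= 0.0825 False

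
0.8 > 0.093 True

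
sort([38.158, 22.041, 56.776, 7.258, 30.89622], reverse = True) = [56.776, 38.158, 30.89622, 22.041, 7.258]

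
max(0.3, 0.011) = 0.3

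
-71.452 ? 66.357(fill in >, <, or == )<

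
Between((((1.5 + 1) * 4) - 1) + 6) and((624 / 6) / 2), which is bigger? ((624 / 6) / 2)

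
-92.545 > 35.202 False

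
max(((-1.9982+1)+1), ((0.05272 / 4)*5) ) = 0.0659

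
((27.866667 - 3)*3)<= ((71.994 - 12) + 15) True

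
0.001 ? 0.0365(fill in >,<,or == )<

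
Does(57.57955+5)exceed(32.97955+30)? No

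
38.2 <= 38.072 False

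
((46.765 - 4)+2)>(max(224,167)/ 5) False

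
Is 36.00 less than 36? No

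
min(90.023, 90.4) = 90.023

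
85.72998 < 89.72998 True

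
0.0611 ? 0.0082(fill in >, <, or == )>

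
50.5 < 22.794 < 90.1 False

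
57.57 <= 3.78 False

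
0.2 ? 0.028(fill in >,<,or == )>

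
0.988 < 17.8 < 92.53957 True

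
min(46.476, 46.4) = 46.4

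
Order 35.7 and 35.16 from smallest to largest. 35.16, 35.7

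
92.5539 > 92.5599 False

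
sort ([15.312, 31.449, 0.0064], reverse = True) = [31.449, 15.312, 0.0064]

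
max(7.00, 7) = 7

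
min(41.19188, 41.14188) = 41.14188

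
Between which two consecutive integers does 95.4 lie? 95 and 96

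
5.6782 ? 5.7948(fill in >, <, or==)<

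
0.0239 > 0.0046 True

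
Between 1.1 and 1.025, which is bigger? 1.1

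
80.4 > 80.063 True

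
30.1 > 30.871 False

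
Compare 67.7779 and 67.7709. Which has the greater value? 67.7779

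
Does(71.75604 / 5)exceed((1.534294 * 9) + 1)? No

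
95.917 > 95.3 True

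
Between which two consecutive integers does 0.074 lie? 0 and 1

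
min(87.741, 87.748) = 87.741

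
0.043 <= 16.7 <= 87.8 True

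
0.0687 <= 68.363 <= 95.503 True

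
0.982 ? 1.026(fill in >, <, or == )<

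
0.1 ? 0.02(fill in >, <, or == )>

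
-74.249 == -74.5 False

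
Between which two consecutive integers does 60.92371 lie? 60 and 61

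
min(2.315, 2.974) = 2.315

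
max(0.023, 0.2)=0.2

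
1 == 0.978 False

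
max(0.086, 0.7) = 0.7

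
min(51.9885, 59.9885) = 51.9885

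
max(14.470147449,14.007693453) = 14.470147449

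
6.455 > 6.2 True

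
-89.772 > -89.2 False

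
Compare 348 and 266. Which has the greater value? 348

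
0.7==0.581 False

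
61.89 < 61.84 False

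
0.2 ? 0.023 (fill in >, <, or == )>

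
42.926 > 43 False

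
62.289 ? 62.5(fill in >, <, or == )<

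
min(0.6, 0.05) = 0.05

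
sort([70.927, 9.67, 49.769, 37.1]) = [9.67, 37.1, 49.769, 70.927]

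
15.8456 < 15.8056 False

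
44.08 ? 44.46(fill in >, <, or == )<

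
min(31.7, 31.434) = 31.434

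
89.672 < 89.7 True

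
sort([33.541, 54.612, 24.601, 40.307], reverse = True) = [54.612, 40.307, 33.541, 24.601]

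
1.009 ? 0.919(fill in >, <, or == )>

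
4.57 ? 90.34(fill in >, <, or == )<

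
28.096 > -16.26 True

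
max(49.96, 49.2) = 49.96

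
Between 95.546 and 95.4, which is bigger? 95.546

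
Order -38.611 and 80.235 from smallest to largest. -38.611, 80.235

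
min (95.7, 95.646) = 95.646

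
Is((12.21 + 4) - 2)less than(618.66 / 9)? Yes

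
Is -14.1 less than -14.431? No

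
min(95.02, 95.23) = 95.02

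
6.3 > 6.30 False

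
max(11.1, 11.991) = 11.991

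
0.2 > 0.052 True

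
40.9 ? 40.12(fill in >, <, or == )>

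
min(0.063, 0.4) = 0.063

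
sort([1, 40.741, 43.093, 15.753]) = [1, 15.753, 40.741, 43.093]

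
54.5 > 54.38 True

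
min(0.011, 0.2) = 0.011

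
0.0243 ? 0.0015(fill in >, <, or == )>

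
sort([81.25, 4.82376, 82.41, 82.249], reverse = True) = [82.41, 82.249, 81.25, 4.82376]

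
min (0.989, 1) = 0.989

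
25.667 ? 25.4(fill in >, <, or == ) >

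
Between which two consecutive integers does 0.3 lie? 0 and 1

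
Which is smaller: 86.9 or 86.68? 86.68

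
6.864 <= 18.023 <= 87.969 True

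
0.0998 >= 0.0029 True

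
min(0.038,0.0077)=0.0077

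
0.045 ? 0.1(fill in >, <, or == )<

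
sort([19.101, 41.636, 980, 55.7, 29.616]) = [19.101, 29.616, 41.636, 55.7, 980]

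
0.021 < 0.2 True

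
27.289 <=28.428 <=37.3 True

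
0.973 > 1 False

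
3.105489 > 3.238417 False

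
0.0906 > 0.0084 True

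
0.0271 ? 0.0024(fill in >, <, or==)>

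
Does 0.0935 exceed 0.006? Yes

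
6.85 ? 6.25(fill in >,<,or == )>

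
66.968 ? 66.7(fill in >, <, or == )>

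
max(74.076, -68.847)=74.076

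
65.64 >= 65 True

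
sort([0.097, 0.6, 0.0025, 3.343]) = [0.0025, 0.097, 0.6, 3.343]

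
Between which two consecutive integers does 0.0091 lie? 0 and 1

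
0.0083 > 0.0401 False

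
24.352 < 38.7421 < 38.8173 True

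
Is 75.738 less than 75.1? No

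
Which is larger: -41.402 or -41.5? -41.402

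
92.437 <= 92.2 False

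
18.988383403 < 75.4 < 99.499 True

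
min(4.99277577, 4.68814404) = 4.68814404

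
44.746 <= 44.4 False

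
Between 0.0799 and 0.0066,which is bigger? 0.0799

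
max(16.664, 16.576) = 16.664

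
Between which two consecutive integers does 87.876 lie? 87 and 88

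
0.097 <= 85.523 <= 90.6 True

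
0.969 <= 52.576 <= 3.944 False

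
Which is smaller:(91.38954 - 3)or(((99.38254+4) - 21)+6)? (((99.38254+4) - 21)+6)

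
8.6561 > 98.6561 False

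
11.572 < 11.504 False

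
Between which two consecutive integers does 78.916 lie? 78 and 79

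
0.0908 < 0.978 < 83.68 True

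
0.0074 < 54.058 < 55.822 True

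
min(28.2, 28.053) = 28.053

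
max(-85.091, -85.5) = -85.091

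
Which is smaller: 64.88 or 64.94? 64.88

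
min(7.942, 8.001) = 7.942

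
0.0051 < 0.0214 True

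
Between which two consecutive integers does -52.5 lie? -53 and -52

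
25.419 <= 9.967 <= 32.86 False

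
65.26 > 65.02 True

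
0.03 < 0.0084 False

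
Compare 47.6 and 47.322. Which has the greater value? 47.6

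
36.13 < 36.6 True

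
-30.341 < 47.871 True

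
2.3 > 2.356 False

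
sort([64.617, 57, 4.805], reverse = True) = [64.617, 57, 4.805]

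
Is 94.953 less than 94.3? No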